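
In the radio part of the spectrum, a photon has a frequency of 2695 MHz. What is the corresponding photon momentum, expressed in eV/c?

1.11 × 10^-5 eV/c

Use h = 6.62607015 × 10^-34 J·s, c = 2.99792458 × 10^8 m/s, 1 eV = 1.602176634 × 10^-19 J.
Convert to SI: f = 2695 MHz = 2.695 × 10^9 Hz.
The photon relation is p = hf/c, giving p = 5.957 × 10^-33 kg·m/s.
Converting to eV/c: p = 1.115 × 10^-5 eV/c ≈ 1.11 × 10^-5 eV/c.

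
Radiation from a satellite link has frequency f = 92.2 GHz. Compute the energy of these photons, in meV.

First convert: f = 92.2 GHz = 9.22 × 10^10 Hz.
Since E = hf for a photon, E = 6.109 × 10^-23 J.
Converting to meV: E = 0.3813 meV ≈ 0.381 meV.

0.381 meV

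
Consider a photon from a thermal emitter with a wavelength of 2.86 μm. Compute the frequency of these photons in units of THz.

First convert: λ = 2.86 μm = 2.86·10^-6 m.
Apply f = c/λ: f = 1.048·10^14 Hz.
Converting to THz: f = 104.8 THz ≈ 105 THz.

105 THz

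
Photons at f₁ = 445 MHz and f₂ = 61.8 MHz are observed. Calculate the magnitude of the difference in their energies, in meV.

1.58e-3 meV

Using E = hf: E₁ = 2.949e-25 J, E₂ = 4.095e-26 J.
|ΔE| = |2.949e-25 − 4.095e-26| = 2.54e-25 J = 1.58e-3 meV.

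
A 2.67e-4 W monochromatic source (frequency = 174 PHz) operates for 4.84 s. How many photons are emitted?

1.12e13 photons

Total energy: E_total = P·t = 2.67e-4 × 4.84 = 0.001292 J.
Per-photon energy: E = 1.153e-16 J.
N = E_total / E_photon = 1.12e13.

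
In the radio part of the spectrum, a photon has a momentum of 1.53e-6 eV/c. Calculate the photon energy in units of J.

Use c = 2.99792458e8 m/s, 1 eV = 1.602176634e-19 J.
In SI units: p = 1.53e-6 eV/c = 8.1768e-34 kg·m/s.
Since E = pc for a photon, E = 2.451e-25 J.
So E ≈ 2.45e-25 J.

2.45e-25 J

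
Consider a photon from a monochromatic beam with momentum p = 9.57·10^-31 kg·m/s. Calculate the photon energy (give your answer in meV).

For a photon E = pc, so E = 2.869·10^-22 J.
Converting to meV: E = 1.791 meV ≈ 1.79 meV.

1.79 meV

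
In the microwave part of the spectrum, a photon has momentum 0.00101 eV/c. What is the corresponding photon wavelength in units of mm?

Use h = 6.62607015 × 10^-34 J·s, c = 2.99792458 × 10^8 m/s, 1 eV = 1.602176634 × 10^-19 J.
In SI units: p = 0.00101 eV/c = 5.3977 × 10^-31 kg·m/s.
The photon relation is λ = h/p, giving λ = 0.001228 m.
Converting to mm: λ = 1.228 mm ≈ 1.23 mm.

1.23 mm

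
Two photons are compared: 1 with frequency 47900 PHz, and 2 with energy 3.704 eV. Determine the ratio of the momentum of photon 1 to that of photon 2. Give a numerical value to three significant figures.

5.35 × 10^4

p_1 = 1.059 × 10^-22 kg·m/s (from frequency = 47900 PHz, via p = hf/c).
p_2 = 1.980 × 10^-27 kg·m/s (from energy = 3.704 eV, via p = E/c).
Ratio = 1.059 × 10^-22 / 1.980 × 10^-27 = 5.35 × 10^4.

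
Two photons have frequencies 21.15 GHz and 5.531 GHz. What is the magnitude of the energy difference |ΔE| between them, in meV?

Using E = hf: E₁ = 1.4014e-23 J, E₂ = 3.6649e-24 J.
|ΔE| = |1.4014e-23 − 3.6649e-24| = 1.03e-23 J = 0.0646 meV.

0.0646 meV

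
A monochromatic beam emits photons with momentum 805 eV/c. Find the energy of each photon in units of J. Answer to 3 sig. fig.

1.29·10^-16 J

(c = 2.99792458·10^8 m/s, 1 eV = 1.602176634·10^-19 J.)
First convert: p = 805 eV/c = 4.3022·10^-25 kg·m/s.
The photon relation is E = pc, giving E = 1.290·10^-16 J.
So E ≈ 1.29·10^-16 J.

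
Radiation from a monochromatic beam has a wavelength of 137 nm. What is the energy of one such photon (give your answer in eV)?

9.05 eV

Use h = 6.62607015e-34 J·s, c = 2.99792458e8 m/s, 1 eV = 1.602176634e-19 J.
Convert to SI: λ = 137 nm = 1.37e-7 m.
Since E = hc/λ for a photon, E = 1.450e-18 J.
Converting to eV: E = 9.050 eV ≈ 9.05 eV.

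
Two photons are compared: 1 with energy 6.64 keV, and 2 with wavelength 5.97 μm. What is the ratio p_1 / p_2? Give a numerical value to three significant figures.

3.20 × 10^4

p_1 = 3.549 × 10^-24 kg·m/s (from energy = 6.64 keV, via p = E/c).
p_2 = 1.110 × 10^-28 kg·m/s (from wavelength = 5.97 μm, via p = h/λ).
Ratio = 3.549 × 10^-24 / 1.110 × 10^-28 = 3.20 × 10^4.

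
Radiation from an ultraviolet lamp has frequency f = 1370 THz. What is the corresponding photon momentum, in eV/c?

5.67 eV/c

Use h = 6.62607015e-34 J·s, c = 2.99792458e8 m/s, 1 eV = 1.602176634e-19 J.
Convert to SI: f = 1370 THz = 1.37e15 Hz.
Since p = hf/c for a photon, p = 3.028e-27 kg·m/s.
Converting to eV/c: p = 5.666 eV/c ≈ 5.67 eV/c.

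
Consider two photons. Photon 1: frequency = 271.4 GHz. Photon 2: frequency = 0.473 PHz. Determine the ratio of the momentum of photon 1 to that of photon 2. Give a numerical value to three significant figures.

p_1 = 5.999e-31 kg·m/s (from frequency = 271.4 GHz, via p = hf/c).
p_2 = 1.045e-27 kg·m/s (from frequency = 0.473 PHz, via p = hf/c).
Ratio = 5.999e-31 / 1.045e-27 = 5.74e-4.

5.74e-4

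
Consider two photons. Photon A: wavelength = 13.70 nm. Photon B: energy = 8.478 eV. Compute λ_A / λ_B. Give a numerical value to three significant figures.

0.0937

λ_A = 1.370e-8 m (from wavelength = 13.70 nm, via λ given directly).
λ_B = 1.462e-7 m (from energy = 8.478 eV, via λ = hc/E).
Ratio = 1.370e-8 / 1.462e-7 = 0.0937.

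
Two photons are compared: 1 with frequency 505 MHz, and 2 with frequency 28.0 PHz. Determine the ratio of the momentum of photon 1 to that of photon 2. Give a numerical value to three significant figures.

p_1 = 1.116e-33 kg·m/s (from frequency = 505 MHz, via p = hf/c).
p_2 = 6.189e-26 kg·m/s (from frequency = 28.0 PHz, via p = hf/c).
Ratio = 1.116e-33 / 6.189e-26 = 1.80e-8.

1.80e-8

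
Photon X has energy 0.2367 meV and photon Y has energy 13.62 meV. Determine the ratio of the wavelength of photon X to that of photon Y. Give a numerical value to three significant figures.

λ_X = 0.005238 m (from energy = 0.2367 meV, via λ = hc/E).
λ_Y = 9.103e-5 m (from energy = 13.62 meV, via λ = hc/E).
Ratio = 0.005238 / 9.103e-5 = 57.5.

57.5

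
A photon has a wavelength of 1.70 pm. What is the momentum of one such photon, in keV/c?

729 keV/c

First convert: λ = 1.70 pm = 1.70 × 10^-12 m.
The photon relation is p = h/λ, giving p = 3.898 × 10^-22 kg·m/s.
Converting to keV/c: p = 729.3 keV/c ≈ 729 keV/c.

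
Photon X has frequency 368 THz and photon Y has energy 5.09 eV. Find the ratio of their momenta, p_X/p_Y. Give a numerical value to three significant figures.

0.299

p_X = 8.134e-28 kg·m/s (from frequency = 368 THz, via p = hf/c).
p_Y = 2.720e-27 kg·m/s (from energy = 5.09 eV, via p = E/c).
Ratio = 8.134e-28 / 2.720e-27 = 0.299.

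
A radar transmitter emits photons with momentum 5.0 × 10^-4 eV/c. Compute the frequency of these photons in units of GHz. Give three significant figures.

Use h = 6.62607015 × 10^-34 J·s, c = 2.99792458 × 10^8 m/s, 1 eV = 1.602176634 × 10^-19 J.
Convert to SI: p = 5.0 × 10^-4 eV/c = 2.6721 × 10^-31 kg·m/s.
Since f = pc/h for a photon, f = 1.209 × 10^11 Hz.
Converting to GHz: f = 120.9 GHz ≈ 121 GHz.

121 GHz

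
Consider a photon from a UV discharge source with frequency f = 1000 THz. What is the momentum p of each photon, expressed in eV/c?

Convert to SI: f = 1000 THz = 1.00·10^15 Hz.
Apply p = hf/c: p = 2.210·10^-27 kg·m/s.
Converting to eV/c: p = 4.136 eV/c ≈ 4.14 eV/c.

4.14 eV/c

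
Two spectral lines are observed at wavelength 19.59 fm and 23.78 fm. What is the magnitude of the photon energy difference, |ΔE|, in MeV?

Using E = hc/λ: E₁ = 1.0140 × 10^-11 J, E₂ = 8.3534 × 10^-12 J.
|ΔE| = |1.0140 × 10^-11 − 8.3534 × 10^-12| = 1.79 × 10^-12 J = 11.2 MeV.

11.2 MeV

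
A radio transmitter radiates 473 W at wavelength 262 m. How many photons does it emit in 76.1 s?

4.75·10^31 photons

Total energy: E_total = P·t = 473 × 76.1 = 36000 J.
Per-photon energy: E = 7.582·10^-28 J.
N = E_total / E_photon = 4.75·10^31.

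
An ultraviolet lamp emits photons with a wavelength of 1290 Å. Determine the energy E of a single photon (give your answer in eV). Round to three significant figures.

9.61 eV

(h = 6.62607015 × 10^-34 J·s, c = 2.99792458 × 10^8 m/s, 1 eV = 1.602176634 × 10^-19 J.)
Convert to SI: λ = 1290 Å = 1.29 × 10^-7 m.
For a photon E = hc/λ, so E = 1.540 × 10^-18 J.
Converting to eV: E = 9.611 eV ≈ 9.61 eV.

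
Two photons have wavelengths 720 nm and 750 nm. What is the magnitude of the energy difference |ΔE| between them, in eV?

0.0689 eV

Using E = hc/λ: E₁ = 2.759 × 10^-19 J, E₂ = 2.649 × 10^-19 J.
|ΔE| = |2.759 × 10^-19 − 2.649 × 10^-19| = 1.10 × 10^-20 J = 0.0689 eV.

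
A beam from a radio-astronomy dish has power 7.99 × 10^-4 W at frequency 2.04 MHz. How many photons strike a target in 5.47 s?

Total energy: E_total = P·t = 7.99 × 10^-4 × 5.47 = 0.004371 J.
Per-photon energy: E = 1.352 × 10^-27 J.
N = E_total / E_photon = 3.23 × 10^24.

3.23 × 10^24 photons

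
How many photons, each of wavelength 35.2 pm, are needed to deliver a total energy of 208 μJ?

Per-photon energy: E = 5.643·10^-15 J (from wavelength = 35.2 pm).
N = E_total / E_photon = 2.08·10^-4 J / 5.643·10^-15 J = 3.69·10^10.

3.69·10^10 photons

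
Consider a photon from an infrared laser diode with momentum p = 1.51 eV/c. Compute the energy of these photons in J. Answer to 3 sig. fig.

Take c = 2.99792458e8 m/s, 1 eV = 1.602176634e-19 J.
Convert to SI: p = 1.51 eV/c = 8.0699e-28 kg·m/s.
Apply E = pc: E = 2.419e-19 J.
So E ≈ 2.42e-19 J.

2.42e-19 J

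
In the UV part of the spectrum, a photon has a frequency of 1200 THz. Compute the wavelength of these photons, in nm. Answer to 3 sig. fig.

250 nm

Use c = 2.99792458e8 m/s.
First convert: f = 1200 THz = 1.2e15 Hz.
For a photon λ = c/f, so λ = 2.498e-7 m.
Converting to nm: λ = 249.8 nm ≈ 250 nm.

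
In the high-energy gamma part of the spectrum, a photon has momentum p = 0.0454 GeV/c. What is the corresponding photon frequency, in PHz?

(h = 6.62607015 × 10^-34 J·s, c = 2.99792458 × 10^8 m/s, 1 eV = 1.602176634 × 10^-19 J.)
In SI units: p = 0.0454 GeV/c = 2.4263 × 10^-20 kg·m/s.
Since f = pc/h for a photon, f = 1.098 × 10^22 Hz.
Converting to PHz: f = 1.098 × 10^7 PHz ≈ 1.10 × 10^7 PHz.

1.10 × 10^7 PHz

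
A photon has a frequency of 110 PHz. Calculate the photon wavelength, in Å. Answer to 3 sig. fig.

In SI units: f = 110 PHz = 1.1e17 Hz.
The photon relation is λ = c/f, giving λ = 2.725e-9 m.
Converting to Å: λ = 27.25 Å ≈ 27.3 Å.

27.3 Å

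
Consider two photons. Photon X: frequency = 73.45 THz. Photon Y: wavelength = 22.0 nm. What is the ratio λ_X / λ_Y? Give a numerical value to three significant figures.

186

λ_X = 4.082 × 10^-6 m (from frequency = 73.45 THz, via λ = c/f).
λ_Y = 2.200 × 10^-8 m (from wavelength = 22.0 nm, via λ given directly).
Ratio = 4.082 × 10^-6 / 2.200 × 10^-8 = 186.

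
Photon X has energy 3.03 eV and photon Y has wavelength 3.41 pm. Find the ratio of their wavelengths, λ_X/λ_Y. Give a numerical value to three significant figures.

1.20 × 10^5

λ_X = 4.092 × 10^-7 m (from energy = 3.03 eV, via λ = hc/E).
λ_Y = 3.410 × 10^-12 m (from wavelength = 3.41 pm, via λ given directly).
Ratio = 4.092 × 10^-7 / 3.410 × 10^-12 = 1.20 × 10^5.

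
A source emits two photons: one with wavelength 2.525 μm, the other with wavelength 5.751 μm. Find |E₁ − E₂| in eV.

Using E = hc/λ: E₁ = 7.8671 × 10^-20 J, E₂ = 3.4541 × 10^-20 J.
|ΔE| = |7.8671 × 10^-20 − 3.4541 × 10^-20| = 4.41 × 10^-20 J = 0.275 eV.

0.275 eV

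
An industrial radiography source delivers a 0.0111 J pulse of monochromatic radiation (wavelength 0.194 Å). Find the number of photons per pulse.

1.08e12 photons

Per-photon energy: E = 1.024e-14 J (from wavelength = 0.194 Å).
N = E_total / E_photon = 0.0111 J / 1.024e-14 J = 1.08e12.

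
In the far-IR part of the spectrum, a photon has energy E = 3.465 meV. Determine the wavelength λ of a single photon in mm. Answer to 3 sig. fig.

First convert: E = 3.465 meV = 5.5515e-22 J.
Apply λ = hc/E: λ = 3.578e-4 m.
Converting to mm: λ = 0.3578 mm ≈ 0.358 mm.

0.358 mm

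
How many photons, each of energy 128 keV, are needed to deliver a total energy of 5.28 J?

Per-photon energy: E = 2.051 × 10^-14 J (from energy = 128 keV).
N = E_total / E_photon = 5.28 J / 2.051 × 10^-14 J = 2.57 × 10^14.

2.57 × 10^14 photons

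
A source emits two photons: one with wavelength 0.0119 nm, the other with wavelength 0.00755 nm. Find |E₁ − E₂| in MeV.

0.0600 MeV

Using E = hc/λ: E₁ = 1.669 × 10^-14 J, E₂ = 2.631 × 10^-14 J.
|ΔE| = |1.669 × 10^-14 − 2.631 × 10^-14| = 9.62 × 10^-15 J = 0.0600 MeV.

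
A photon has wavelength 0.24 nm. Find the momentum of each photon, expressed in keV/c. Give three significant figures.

Use h = 6.62607015e-34 J·s, c = 2.99792458e8 m/s, 1 eV = 1.602176634e-19 J.
Convert to SI: λ = 0.24 nm = 2.4e-10 m.
Since p = h/λ for a photon, p = 2.761e-24 kg·m/s.
Converting to keV/c: p = 5.166 keV/c ≈ 5.17 keV/c.

5.17 keV/c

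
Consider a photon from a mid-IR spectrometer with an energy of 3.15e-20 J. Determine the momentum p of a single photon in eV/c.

0.197 eV/c

For a photon p = E/c, so p = 1.051e-28 kg·m/s.
Converting to eV/c: p = 0.1966 eV/c ≈ 0.197 eV/c.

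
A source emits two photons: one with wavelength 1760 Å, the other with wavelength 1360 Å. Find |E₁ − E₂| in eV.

2.07 eV

Using E = hc/λ: E₁ = 1.129e-18 J, E₂ = 1.461e-18 J.
|ΔE| = |1.129e-18 − 1.461e-18| = 3.32e-19 J = 2.07 eV.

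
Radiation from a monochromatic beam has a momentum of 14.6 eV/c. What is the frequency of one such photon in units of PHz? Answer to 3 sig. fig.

In SI units: p = 14.6 eV/c = 7.8027e-27 kg·m/s.
Since f = pc/h for a photon, f = 3.530e15 Hz.
Converting to PHz: f = 3.530 PHz ≈ 3.53 PHz.

3.53 PHz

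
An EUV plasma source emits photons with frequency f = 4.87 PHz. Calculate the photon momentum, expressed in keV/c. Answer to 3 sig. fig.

0.0201 keV/c

First convert: f = 4.87 PHz = 4.87 × 10^15 Hz.
The photon relation is p = hf/c, giving p = 1.076 × 10^-26 kg·m/s.
Converting to keV/c: p = 0.02014 keV/c ≈ 0.0201 keV/c.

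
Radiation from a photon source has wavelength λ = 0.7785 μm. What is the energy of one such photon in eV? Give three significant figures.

First convert: λ = 0.7785 μm = 7.785e-7 m.
Apply E = hc/λ: E = 2.552e-19 J.
Converting to eV: E = 1.593 eV ≈ 1.59 eV.

1.59 eV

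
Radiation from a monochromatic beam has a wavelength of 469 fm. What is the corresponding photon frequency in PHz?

6.39e5 PHz

Use c = 2.99792458e8 m/s.
First convert: λ = 469 fm = 4.69e-13 m.
The photon relation is f = c/λ, giving f = 6.392e20 Hz.
Converting to PHz: f = 639200 PHz ≈ 6.39e5 PHz.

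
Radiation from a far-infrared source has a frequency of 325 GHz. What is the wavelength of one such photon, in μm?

(c = 2.99792458 × 10^8 m/s.)
Convert to SI: f = 325 GHz = 3.25 × 10^11 Hz.
Apply λ = c/f: λ = 9.224 × 10^-4 m.
Converting to μm: λ = 922.4 μm ≈ 922 μm.

922 μm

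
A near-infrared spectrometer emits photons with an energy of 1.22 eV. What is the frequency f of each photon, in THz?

295 THz

Convert to SI: E = 1.22 eV = 1.9547e-19 J.
The photon relation is f = E/h, giving f = 2.950e14 Hz.
Converting to THz: f = 295.0 THz ≈ 295 THz.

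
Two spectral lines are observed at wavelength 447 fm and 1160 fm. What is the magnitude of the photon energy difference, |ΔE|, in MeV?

1.70 MeV

Using E = hc/λ: E₁ = 4.444·10^-13 J, E₂ = 1.712·10^-13 J.
|ΔE| = |4.444·10^-13 − 1.712·10^-13| = 2.73·10^-13 J = 1.70 MeV.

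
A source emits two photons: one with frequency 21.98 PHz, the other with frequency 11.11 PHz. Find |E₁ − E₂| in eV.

Using E = hf: E₁ = 1.4564e-17 J, E₂ = 7.3616e-18 J.
|ΔE| = |1.4564e-17 − 7.3616e-18| = 7.20e-18 J = 45.0 eV.

45.0 eV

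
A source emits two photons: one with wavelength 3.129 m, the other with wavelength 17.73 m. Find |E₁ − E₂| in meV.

3.26·10^-4 meV

Using E = hc/λ: E₁ = 6.3485·10^-26 J, E₂ = 1.1204·10^-26 J.
|ΔE| = |6.3485·10^-26 − 1.1204·10^-26| = 5.23·10^-26 J = 3.26·10^-4 meV.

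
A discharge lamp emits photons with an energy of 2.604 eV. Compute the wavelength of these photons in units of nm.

476 nm

First convert: E = 2.604 eV = 4.1721e-19 J.
For a photon λ = hc/E, so λ = 4.761e-7 m.
Converting to nm: λ = 476.1 nm ≈ 476 nm.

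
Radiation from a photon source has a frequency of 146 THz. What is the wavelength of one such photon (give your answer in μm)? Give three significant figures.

First convert: f = 146 THz = 1.46 × 10^14 Hz.
Apply λ = c/f: λ = 2.053 × 10^-6 m.
Converting to μm: λ = 2.053 μm ≈ 2.05 μm.

2.05 μm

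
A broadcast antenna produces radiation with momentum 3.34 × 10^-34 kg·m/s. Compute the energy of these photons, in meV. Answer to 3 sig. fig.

The photon relation is E = pc, giving E = 1.001 × 10^-25 J.
Converting to meV: E = 6.250 × 10^-4 meV ≈ 6.25 × 10^-4 meV.

6.25 × 10^-4 meV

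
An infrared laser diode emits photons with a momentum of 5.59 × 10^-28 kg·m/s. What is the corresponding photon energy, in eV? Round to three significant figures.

Take c = 2.99792458 × 10^8 m/s, 1 eV = 1.602176634 × 10^-19 J.
Since E = pc for a photon, E = 1.676 × 10^-19 J.
Converting to eV: E = 1.046 eV ≈ 1.05 eV.

1.05 eV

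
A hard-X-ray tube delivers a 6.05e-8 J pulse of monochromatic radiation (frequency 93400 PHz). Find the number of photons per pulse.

Per-photon energy: E = 6.189e-14 J (from frequency = 93400 PHz).
N = E_total / E_photon = 6.05e-8 J / 6.189e-14 J = 9.78e5.

9.78e5 photons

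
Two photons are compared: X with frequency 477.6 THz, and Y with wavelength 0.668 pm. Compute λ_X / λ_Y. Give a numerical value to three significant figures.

λ_X = 6.277 × 10^-7 m (from frequency = 477.6 THz, via λ = c/f).
λ_Y = 6.680 × 10^-13 m (from wavelength = 0.668 pm, via λ given directly).
Ratio = 6.277 × 10^-7 / 6.680 × 10^-13 = 9.40 × 10^5.

9.40 × 10^5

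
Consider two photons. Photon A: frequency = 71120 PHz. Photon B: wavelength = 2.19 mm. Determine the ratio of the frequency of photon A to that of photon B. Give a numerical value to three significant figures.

5.20e8

f_A = 7.112e19 Hz (from frequency = 71120 PHz, via f given directly).
f_B = 1.369e11 Hz (from wavelength = 2.19 mm, via f = c/λ).
Ratio = 7.112e19 / 1.369e11 = 5.20e8.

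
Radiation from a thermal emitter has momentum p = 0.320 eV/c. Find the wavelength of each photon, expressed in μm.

3.87 μm

First convert: p = 0.320 eV/c = 1.7102e-28 kg·m/s.
Since λ = h/p for a photon, λ = 3.875e-6 m.
Converting to μm: λ = 3.875 μm ≈ 3.87 μm.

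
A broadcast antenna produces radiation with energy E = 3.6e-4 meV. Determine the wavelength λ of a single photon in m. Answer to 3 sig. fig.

Use h = 6.62607015e-34 J·s, c = 2.99792458e8 m/s, 1 eV = 1.602176634e-19 J.
Convert to SI: E = 3.6e-4 meV = 5.7678e-26 J.
Apply λ = hc/E: λ = 3.444 m.
So λ ≈ 3.44 m.

3.44 m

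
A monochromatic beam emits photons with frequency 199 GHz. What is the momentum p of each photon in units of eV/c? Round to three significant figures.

Use h = 6.62607015 × 10^-34 J·s, c = 2.99792458 × 10^8 m/s, 1 eV = 1.602176634 × 10^-19 J.
In SI units: f = 199 GHz = 1.99 × 10^11 Hz.
Since p = hf/c for a photon, p = 4.398 × 10^-31 kg·m/s.
Converting to eV/c: p = 8.230 × 10^-4 eV/c ≈ 8.23 × 10^-4 eV/c.

8.23 × 10^-4 eV/c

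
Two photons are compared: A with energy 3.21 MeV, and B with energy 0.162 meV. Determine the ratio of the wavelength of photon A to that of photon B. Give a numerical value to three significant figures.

5.05 × 10^-11

λ_A = 3.862 × 10^-13 m (from energy = 3.21 MeV, via λ = hc/E).
λ_B = 0.007653 m (from energy = 0.162 meV, via λ = hc/E).
Ratio = 3.862 × 10^-13 / 0.007653 = 5.05 × 10^-11.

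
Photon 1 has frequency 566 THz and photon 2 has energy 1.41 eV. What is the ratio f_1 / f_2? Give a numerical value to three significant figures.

1.66

f_1 = 5.660e14 Hz (from frequency = 566 THz, via f given directly).
f_2 = 3.409e14 Hz (from energy = 1.41 eV, via f = E/h).
Ratio = 5.660e14 / 3.409e14 = 1.66.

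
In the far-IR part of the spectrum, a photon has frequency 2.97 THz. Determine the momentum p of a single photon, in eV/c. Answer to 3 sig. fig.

0.0123 eV/c

Use h = 6.62607015 × 10^-34 J·s, c = 2.99792458 × 10^8 m/s, 1 eV = 1.602176634 × 10^-19 J.
Convert to SI: f = 2.97 THz = 2.97 × 10^12 Hz.
Since p = hf/c for a photon, p = 6.564 × 10^-30 kg·m/s.
Converting to eV/c: p = 0.01228 eV/c ≈ 0.0123 eV/c.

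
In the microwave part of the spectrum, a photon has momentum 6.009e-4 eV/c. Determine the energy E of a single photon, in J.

Convert to SI: p = 6.009e-4 eV/c = 3.2114e-31 kg·m/s.
Since E = pc for a photon, E = 9.627e-23 J.
So E ≈ 9.63e-23 J.

9.63e-23 J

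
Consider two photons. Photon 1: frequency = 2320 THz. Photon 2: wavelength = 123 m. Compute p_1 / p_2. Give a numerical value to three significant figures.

p_1 = 5.128e-27 kg·m/s (from frequency = 2320 THz, via p = hf/c).
p_2 = 5.387e-36 kg·m/s (from wavelength = 123 m, via p = h/λ).
Ratio = 5.128e-27 / 5.387e-36 = 9.52e8.

9.52e8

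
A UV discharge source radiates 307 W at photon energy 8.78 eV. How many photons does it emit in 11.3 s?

Total energy: E_total = P·t = 307 × 11.3 = 3469 J.
Per-photon energy: E = 1.407 × 10^-18 J.
N = E_total / E_photon = 2.47 × 10^21.

2.47 × 10^21 photons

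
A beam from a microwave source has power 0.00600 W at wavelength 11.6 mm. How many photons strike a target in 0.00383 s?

1.34e18 photons

Total energy: E_total = P·t = 0.00600 × 0.00383 = 2.298e-5 J.
Per-photon energy: E = 1.712e-23 J.
N = E_total / E_photon = 1.34e18.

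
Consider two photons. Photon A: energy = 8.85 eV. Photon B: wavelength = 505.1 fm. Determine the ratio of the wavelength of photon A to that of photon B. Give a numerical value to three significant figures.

λ_A = 1.401 × 10^-7 m (from energy = 8.85 eV, via λ = hc/E).
λ_B = 5.051 × 10^-13 m (from wavelength = 505.1 fm, via λ given directly).
Ratio = 1.401 × 10^-7 / 5.051 × 10^-13 = 2.77 × 10^5.

2.77 × 10^5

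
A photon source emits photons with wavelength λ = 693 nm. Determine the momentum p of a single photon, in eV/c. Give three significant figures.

Use h = 6.62607015 × 10^-34 J·s, c = 2.99792458 × 10^8 m/s, 1 eV = 1.602176634 × 10^-19 J.
Convert to SI: λ = 693 nm = 6.93 × 10^-7 m.
The photon relation is p = h/λ, giving p = 9.561 × 10^-28 kg·m/s.
Converting to eV/c: p = 1.789 eV/c ≈ 1.79 eV/c.

1.79 eV/c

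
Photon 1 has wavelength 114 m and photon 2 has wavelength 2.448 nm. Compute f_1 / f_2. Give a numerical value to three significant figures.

f_1 = 2.630 × 10^6 Hz (from wavelength = 114 m, via f = c/λ).
f_2 = 1.225 × 10^17 Hz (from wavelength = 2.448 nm, via f = c/λ).
Ratio = 2.630 × 10^6 / 1.225 × 10^17 = 2.15 × 10^-11.

2.15 × 10^-11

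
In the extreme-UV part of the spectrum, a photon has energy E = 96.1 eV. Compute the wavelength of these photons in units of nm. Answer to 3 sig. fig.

12.9 nm

Use h = 6.62607015e-34 J·s, c = 2.99792458e8 m/s, 1 eV = 1.602176634e-19 J.
In SI units: E = 96.1 eV = 1.5397e-17 J.
The photon relation is λ = hc/E, giving λ = 1.290e-8 m.
Converting to nm: λ = 12.90 nm ≈ 12.9 nm.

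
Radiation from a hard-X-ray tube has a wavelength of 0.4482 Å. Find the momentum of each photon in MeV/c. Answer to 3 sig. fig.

0.0277 MeV/c

(h = 6.62607015 × 10^-34 J·s, c = 2.99792458 × 10^8 m/s, 1 eV = 1.602176634 × 10^-19 J.)
First convert: λ = 0.4482 Å = 4.482 × 10^-11 m.
The photon relation is p = h/λ, giving p = 1.478 × 10^-23 kg·m/s.
Converting to MeV/c: p = 0.02766 MeV/c ≈ 0.0277 MeV/c.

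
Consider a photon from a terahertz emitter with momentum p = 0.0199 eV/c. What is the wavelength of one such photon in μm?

Take h = 6.62607015e-34 J·s, c = 2.99792458e8 m/s, 1 eV = 1.602176634e-19 J.
First convert: p = 0.0199 eV/c = 1.0635e-29 kg·m/s.
For a photon λ = h/p, so λ = 6.230e-5 m.
Converting to μm: λ = 62.30 μm ≈ 62.3 μm.

62.3 μm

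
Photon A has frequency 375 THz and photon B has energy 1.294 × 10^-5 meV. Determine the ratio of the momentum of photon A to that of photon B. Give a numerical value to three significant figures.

1.20 × 10^8

p_A = 8.288 × 10^-28 kg·m/s (from frequency = 375 THz, via p = hf/c).
p_B = 6.916 × 10^-36 kg·m/s (from energy = 1.294 × 10^-5 meV, via p = E/c).
Ratio = 8.288 × 10^-28 / 6.916 × 10^-36 = 1.20 × 10^8.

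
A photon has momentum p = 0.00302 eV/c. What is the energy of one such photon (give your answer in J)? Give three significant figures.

4.84 × 10^-22 J

First convert: p = 0.00302 eV/c = 1.6140 × 10^-30 kg·m/s.
Since E = pc for a photon, E = 4.839 × 10^-22 J.
So E ≈ 4.84 × 10^-22 J.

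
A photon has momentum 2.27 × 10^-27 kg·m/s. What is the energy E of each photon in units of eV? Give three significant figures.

4.25 eV

For a photon E = pc, so E = 6.805 × 10^-19 J.
Converting to eV: E = 4.248 eV ≈ 4.25 eV.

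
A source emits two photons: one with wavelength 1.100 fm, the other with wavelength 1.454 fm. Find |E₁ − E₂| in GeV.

Using E = hc/λ: E₁ = 1.8059e-10 J, E₂ = 1.3662e-10 J.
|ΔE| = |1.8059e-10 − 1.3662e-10| = 4.40e-11 J = 0.274 GeV.

0.274 GeV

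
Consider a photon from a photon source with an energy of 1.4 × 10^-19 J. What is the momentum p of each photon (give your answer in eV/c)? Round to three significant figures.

0.874 eV/c

Apply p = E/c: p = 4.670 × 10^-28 kg·m/s.
Converting to eV/c: p = 0.8738 eV/c ≈ 0.874 eV/c.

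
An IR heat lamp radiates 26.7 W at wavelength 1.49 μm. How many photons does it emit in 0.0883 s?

1.77·10^19 photons

Total energy: E_total = P·t = 26.7 × 0.0883 = 2.358 J.
Per-photon energy: E = 1.333·10^-19 J.
N = E_total / E_photon = 1.77·10^19.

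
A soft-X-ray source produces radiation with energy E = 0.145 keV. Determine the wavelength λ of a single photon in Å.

85.5 Å

(h = 6.62607015e-34 J·s, c = 2.99792458e8 m/s, 1 eV = 1.602176634e-19 J.)
Convert to SI: E = 0.145 keV = 2.3232e-17 J.
Apply λ = hc/E: λ = 8.551e-9 m.
Converting to Å: λ = 85.51 Å ≈ 85.5 Å.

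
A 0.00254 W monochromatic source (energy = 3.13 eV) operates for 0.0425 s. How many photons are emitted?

Total energy: E_total = P·t = 0.00254 × 0.0425 = 1.080e-4 J.
Per-photon energy: E = 5.015e-19 J.
N = E_total / E_photon = 2.15e14.

2.15e14 photons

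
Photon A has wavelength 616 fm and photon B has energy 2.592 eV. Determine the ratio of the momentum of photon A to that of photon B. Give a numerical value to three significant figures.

p_A = 1.076e-21 kg·m/s (from wavelength = 616 fm, via p = h/λ).
p_B = 1.385e-27 kg·m/s (from energy = 2.592 eV, via p = E/c).
Ratio = 1.076e-21 / 1.385e-27 = 7.77e5.

7.77e5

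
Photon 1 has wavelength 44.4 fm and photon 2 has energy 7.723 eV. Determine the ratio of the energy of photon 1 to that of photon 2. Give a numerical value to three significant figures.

3.62 × 10^6

E_1 = 4.474 × 10^-12 J (from wavelength = 44.4 fm, via E = hc/λ).
E_2 = 1.237 × 10^-18 J (from energy = 7.723 eV, via E given directly).
Ratio = 4.474 × 10^-12 / 1.237 × 10^-18 = 3.62 × 10^6.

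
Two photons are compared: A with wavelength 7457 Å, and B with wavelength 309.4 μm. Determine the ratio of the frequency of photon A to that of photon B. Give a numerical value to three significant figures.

415

f_A = 4.020 × 10^14 Hz (from wavelength = 7457 Å, via f = c/λ).
f_B = 9.689 × 10^11 Hz (from wavelength = 309.4 μm, via f = c/λ).
Ratio = 4.020 × 10^14 / 9.689 × 10^11 = 415.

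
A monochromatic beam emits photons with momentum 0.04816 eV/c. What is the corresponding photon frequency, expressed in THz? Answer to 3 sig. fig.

In SI units: p = 0.04816 eV/c = 2.5738·10^-29 kg·m/s.
The photon relation is f = pc/h, giving f = 1.165·10^13 Hz.
Converting to THz: f = 11.65 THz ≈ 11.6 THz.

11.6 THz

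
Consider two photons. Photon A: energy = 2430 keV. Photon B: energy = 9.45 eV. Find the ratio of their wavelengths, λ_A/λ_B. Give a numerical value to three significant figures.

λ_A = 5.102e-13 m (from energy = 2430 keV, via λ = hc/E).
λ_B = 1.312e-7 m (from energy = 9.45 eV, via λ = hc/E).
Ratio = 5.102e-13 / 1.312e-7 = 3.89e-6.

3.89e-6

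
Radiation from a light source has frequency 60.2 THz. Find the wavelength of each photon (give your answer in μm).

4.98 μm

Take c = 2.99792458 × 10^8 m/s.
First convert: f = 60.2 THz = 6.02 × 10^13 Hz.
The photon relation is λ = c/f, giving λ = 4.980 × 10^-6 m.
Converting to μm: λ = 4.980 μm ≈ 4.98 μm.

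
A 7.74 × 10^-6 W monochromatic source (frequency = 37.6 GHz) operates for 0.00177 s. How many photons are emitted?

5.50 × 10^14 photons

Total energy: E_total = P·t = 7.74 × 10^-6 × 0.00177 = 1.370 × 10^-8 J.
Per-photon energy: E = 2.491 × 10^-23 J.
N = E_total / E_photon = 5.50 × 10^14.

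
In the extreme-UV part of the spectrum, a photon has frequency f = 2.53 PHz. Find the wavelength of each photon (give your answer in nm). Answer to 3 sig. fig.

Convert to SI: f = 2.53 PHz = 2.53 × 10^15 Hz.
The photon relation is λ = c/f, giving λ = 1.185 × 10^-7 m.
Converting to nm: λ = 118.5 nm ≈ 118 nm.

118 nm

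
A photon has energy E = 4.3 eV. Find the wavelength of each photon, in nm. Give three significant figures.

288 nm

First convert: E = 4.3 eV = 6.8894 × 10^-19 J.
Apply λ = hc/E: λ = 2.883 × 10^-7 m.
Converting to nm: λ = 288.3 nm ≈ 288 nm.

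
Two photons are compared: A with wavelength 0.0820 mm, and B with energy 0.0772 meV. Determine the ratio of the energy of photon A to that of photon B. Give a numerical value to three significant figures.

196

E_A = 2.422e-21 J (from wavelength = 0.0820 mm, via E = hc/λ).
E_B = 1.237e-23 J (from energy = 0.0772 meV, via E given directly).
Ratio = 2.422e-21 / 1.237e-23 = 196.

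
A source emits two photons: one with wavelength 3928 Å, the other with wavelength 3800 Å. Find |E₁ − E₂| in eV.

0.106 eV

Using E = hc/λ: E₁ = 5.0571·10^-19 J, E₂ = 5.2275·10^-19 J.
|ΔE| = |5.0571·10^-19 − 5.2275·10^-19| = 1.70·10^-20 J = 0.106 eV.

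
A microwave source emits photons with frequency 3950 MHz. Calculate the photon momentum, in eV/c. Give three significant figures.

1.63e-5 eV/c

Convert to SI: f = 3950 MHz = 3.95e9 Hz.
The photon relation is p = hf/c, giving p = 8.730e-33 kg·m/s.
Converting to eV/c: p = 1.634e-5 eV/c ≈ 1.63e-5 eV/c.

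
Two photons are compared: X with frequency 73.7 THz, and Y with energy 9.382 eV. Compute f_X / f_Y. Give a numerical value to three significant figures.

f_X = 7.370 × 10^13 Hz (from frequency = 73.7 THz, via f given directly).
f_Y = 2.269 × 10^15 Hz (from energy = 9.382 eV, via f = E/h).
Ratio = 7.370 × 10^13 / 2.269 × 10^15 = 0.0325.

0.0325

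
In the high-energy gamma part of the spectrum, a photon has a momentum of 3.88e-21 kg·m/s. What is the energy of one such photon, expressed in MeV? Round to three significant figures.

Since E = pc for a photon, E = 1.163e-12 J.
Converting to MeV: E = 7.260 MeV ≈ 7.26 MeV.

7.26 MeV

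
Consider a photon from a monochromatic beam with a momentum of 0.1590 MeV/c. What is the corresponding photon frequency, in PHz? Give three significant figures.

3.84e4 PHz

In SI units: p = 0.1590 MeV/c = 8.4974e-23 kg·m/s.
Apply f = pc/h: f = 3.845e19 Hz.
Converting to PHz: f = 38450 PHz ≈ 3.84e4 PHz.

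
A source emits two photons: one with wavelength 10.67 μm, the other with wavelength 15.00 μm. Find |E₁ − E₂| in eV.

0.0335 eV

Using E = hc/λ: E₁ = 1.8617·10^-20 J, E₂ = 1.3243·10^-20 J.
|ΔE| = |1.8617·10^-20 − 1.3243·10^-20| = 5.37·10^-21 J = 0.0335 eV.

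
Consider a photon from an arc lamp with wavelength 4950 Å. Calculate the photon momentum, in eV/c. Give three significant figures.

2.50 eV/c

Use h = 6.62607015e-34 J·s, c = 2.99792458e8 m/s, 1 eV = 1.602176634e-19 J.
In SI units: λ = 4950 Å = 4.95e-7 m.
Apply p = h/λ: p = 1.339e-27 kg·m/s.
Converting to eV/c: p = 2.505 eV/c ≈ 2.50 eV/c.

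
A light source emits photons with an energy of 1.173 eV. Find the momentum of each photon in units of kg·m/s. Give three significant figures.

Convert to SI: E = 1.173 eV = 1.8794·10^-19 J.
The photon relation is p = E/c, giving p = 6.269·10^-28 kg·m/s.
So p ≈ 6.27·10^-28 kg·m/s.

6.27·10^-28 kg·m/s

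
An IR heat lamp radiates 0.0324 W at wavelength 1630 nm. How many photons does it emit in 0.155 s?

Total energy: E_total = P·t = 0.0324 × 0.155 = 0.005022 J.
Per-photon energy: E = 1.219e-19 J.
N = E_total / E_photon = 4.12e16.

4.12e16 photons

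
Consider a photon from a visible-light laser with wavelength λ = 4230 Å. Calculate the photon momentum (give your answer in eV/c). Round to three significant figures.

2.93 eV/c

Take h = 6.62607015e-34 J·s, c = 2.99792458e8 m/s, 1 eV = 1.602176634e-19 J.
First convert: λ = 4230 Å = 4.23e-7 m.
Since p = h/λ for a photon, p = 1.566e-27 kg·m/s.
Converting to eV/c: p = 2.931 eV/c ≈ 2.93 eV/c.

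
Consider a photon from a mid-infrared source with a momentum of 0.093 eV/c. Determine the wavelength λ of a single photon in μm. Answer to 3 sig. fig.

(h = 6.62607015 × 10^-34 J·s, c = 2.99792458 × 10^8 m/s, 1 eV = 1.602176634 × 10^-19 J.)
In SI units: p = 0.093 eV/c = 4.9702 × 10^-29 kg·m/s.
Since λ = h/p for a photon, λ = 1.333 × 10^-5 m.
Converting to μm: λ = 13.33 μm ≈ 13.3 μm.

13.3 μm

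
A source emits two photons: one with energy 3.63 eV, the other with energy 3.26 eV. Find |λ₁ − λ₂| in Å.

Using λ = hc/E: λ₁ = 3.416 × 10^-7 m, λ₂ = 3.803 × 10^-7 m.
|Δλ| = |3.416 × 10^-7 − 3.803 × 10^-7| = 3.88 × 10^-8 m = 388 Å.

388 Å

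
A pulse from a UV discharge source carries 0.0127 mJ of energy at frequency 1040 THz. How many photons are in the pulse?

1.84 × 10^13 photons

Per-photon energy: E = 6.891 × 10^-19 J (from frequency = 1040 THz).
N = E_total / E_photon = 1.27 × 10^-5 J / 6.891 × 10^-19 J = 1.84 × 10^13.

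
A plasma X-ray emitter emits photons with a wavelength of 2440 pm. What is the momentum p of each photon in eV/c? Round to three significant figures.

Use h = 6.62607015 × 10^-34 J·s, c = 2.99792458 × 10^8 m/s, 1 eV = 1.602176634 × 10^-19 J.
First convert: λ = 2440 pm = 2.44 × 10^-9 m.
Apply p = h/λ: p = 2.716 × 10^-25 kg·m/s.
Converting to eV/c: p = 508.1 eV/c ≈ 508 eV/c.

508 eV/c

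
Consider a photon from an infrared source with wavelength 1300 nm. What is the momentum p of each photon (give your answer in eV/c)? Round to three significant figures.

(h = 6.62607015 × 10^-34 J·s, c = 2.99792458 × 10^8 m/s, 1 eV = 1.602176634 × 10^-19 J.)
In SI units: λ = 1300 nm = 1.30 × 10^-6 m.
Since p = h/λ for a photon, p = 5.097 × 10^-28 kg·m/s.
Converting to eV/c: p = 0.9537 eV/c ≈ 0.954 eV/c.

0.954 eV/c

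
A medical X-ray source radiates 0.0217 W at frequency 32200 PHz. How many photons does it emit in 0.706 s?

7.18e11 photons

Total energy: E_total = P·t = 0.0217 × 0.706 = 0.01532 J.
Per-photon energy: E = 2.134e-14 J.
N = E_total / E_photon = 7.18e11.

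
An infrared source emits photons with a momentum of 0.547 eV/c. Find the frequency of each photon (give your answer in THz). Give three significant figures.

Use h = 6.62607015·10^-34 J·s, c = 2.99792458·10^8 m/s, 1 eV = 1.602176634·10^-19 J.
Convert to SI: p = 0.547 eV/c = 2.9233·10^-28 kg·m/s.
For a photon f = pc/h, so f = 1.323·10^14 Hz.
Converting to THz: f = 132.3 THz ≈ 132 THz.

132 THz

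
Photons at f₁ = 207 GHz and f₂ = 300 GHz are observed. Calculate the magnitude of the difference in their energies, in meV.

0.385 meV

Using E = hf: E₁ = 1.372e-22 J, E₂ = 1.988e-22 J.
|ΔE| = |1.372e-22 − 1.988e-22| = 6.16e-23 J = 0.385 meV.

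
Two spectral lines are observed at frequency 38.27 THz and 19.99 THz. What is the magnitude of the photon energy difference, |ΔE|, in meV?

Using E = hf: E₁ = 2.5358 × 10^-20 J, E₂ = 1.3246 × 10^-20 J.
|ΔE| = |2.5358 × 10^-20 − 1.3246 × 10^-20| = 1.21 × 10^-20 J = 75.6 meV.

75.6 meV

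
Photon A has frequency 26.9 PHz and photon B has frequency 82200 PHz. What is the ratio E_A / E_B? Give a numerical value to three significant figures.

E_A = 1.782 × 10^-17 J (from frequency = 26.9 PHz, via E = hf).
E_B = 5.447 × 10^-14 J (from frequency = 82200 PHz, via E = hf).
Ratio = 1.782 × 10^-17 / 5.447 × 10^-14 = 3.27 × 10^-4.

3.27 × 10^-4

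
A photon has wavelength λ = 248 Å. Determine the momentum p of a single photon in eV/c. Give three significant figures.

In SI units: λ = 248 Å = 2.48e-8 m.
For a photon p = h/λ, so p = 2.672e-26 kg·m/s.
Converting to eV/c: p = 49.99 eV/c ≈ 50.0 eV/c.

50.0 eV/c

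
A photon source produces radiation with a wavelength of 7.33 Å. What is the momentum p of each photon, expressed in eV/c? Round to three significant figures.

1690 eV/c

(h = 6.62607015e-34 J·s, c = 2.99792458e8 m/s, 1 eV = 1.602176634e-19 J.)
In SI units: λ = 7.33 Å = 7.33e-10 m.
Since p = h/λ for a photon, p = 9.040e-25 kg·m/s.
Converting to eV/c: p = 1691 eV/c ≈ 1690 eV/c.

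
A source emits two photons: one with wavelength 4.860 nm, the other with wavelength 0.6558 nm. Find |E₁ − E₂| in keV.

1.64 keV

Using E = hc/λ: E₁ = 4.0873e-17 J, E₂ = 3.0290e-16 J.
|ΔE| = |4.0873e-17 − 3.0290e-16| = 2.62e-16 J = 1.64 keV.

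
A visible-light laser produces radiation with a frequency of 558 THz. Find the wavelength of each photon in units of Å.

First convert: f = 558 THz = 5.58e14 Hz.
For a photon λ = c/f, so λ = 5.373e-7 m.
Converting to Å: λ = 5373 Å ≈ 5370 Å.

5370 Å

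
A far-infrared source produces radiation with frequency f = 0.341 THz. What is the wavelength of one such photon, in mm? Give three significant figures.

0.879 mm

First convert: f = 0.341 THz = 3.41 × 10^11 Hz.
The photon relation is λ = c/f, giving λ = 8.792 × 10^-4 m.
Converting to mm: λ = 0.8792 mm ≈ 0.879 mm.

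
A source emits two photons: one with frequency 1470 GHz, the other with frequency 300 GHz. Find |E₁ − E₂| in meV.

4.84 meV

Using E = hf: E₁ = 9.740 × 10^-22 J, E₂ = 1.988 × 10^-22 J.
|ΔE| = |9.740 × 10^-22 − 1.988 × 10^-22| = 7.75 × 10^-22 J = 4.84 meV.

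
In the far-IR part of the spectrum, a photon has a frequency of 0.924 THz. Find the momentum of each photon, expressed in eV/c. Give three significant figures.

3.82e-3 eV/c

In SI units: f = 0.924 THz = 9.24e11 Hz.
Since p = hf/c for a photon, p = 2.042e-30 kg·m/s.
Converting to eV/c: p = 0.003821 eV/c ≈ 3.82e-3 eV/c.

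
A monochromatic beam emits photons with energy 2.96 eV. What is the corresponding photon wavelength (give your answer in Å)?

4190 Å

Convert to SI: E = 2.96 eV = 4.7424e-19 J.
Since λ = hc/E for a photon, λ = 4.189e-7 m.
Converting to Å: λ = 4189 Å ≈ 4190 Å.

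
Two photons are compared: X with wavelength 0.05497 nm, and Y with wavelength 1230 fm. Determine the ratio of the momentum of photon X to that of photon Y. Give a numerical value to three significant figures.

0.0224

p_X = 1.205 × 10^-23 kg·m/s (from wavelength = 0.05497 nm, via p = h/λ).
p_Y = 5.387 × 10^-22 kg·m/s (from wavelength = 1230 fm, via p = h/λ).
Ratio = 1.205 × 10^-23 / 5.387 × 10^-22 = 0.0224.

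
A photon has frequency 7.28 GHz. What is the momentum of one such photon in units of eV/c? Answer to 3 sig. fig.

3.01e-5 eV/c

Use h = 6.62607015e-34 J·s, c = 2.99792458e8 m/s, 1 eV = 1.602176634e-19 J.
Convert to SI: f = 7.28 GHz = 7.28e9 Hz.
Apply p = hf/c: p = 1.609e-32 kg·m/s.
Converting to eV/c: p = 3.011e-5 eV/c ≈ 3.01e-5 eV/c.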